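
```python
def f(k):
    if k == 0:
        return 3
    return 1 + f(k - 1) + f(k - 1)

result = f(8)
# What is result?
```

f(k) = 1 + 2·f(k-1), f(0)=3. Closed form: (3+1)·2^8 - 1 = 1023.

Answer: 1023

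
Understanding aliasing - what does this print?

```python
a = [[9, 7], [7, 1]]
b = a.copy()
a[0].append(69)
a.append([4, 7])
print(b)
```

Key concept: shallow copy with nested lists.
Step by step:
`a = [[9, 7], [7, 1]]` → a = [[9, 7], [7, 1]]
`b = a.copy()` → b = [[9, 7], [7, 1]]
`a[0].append(69)` → a = [[9, 7, 69], [7, 1]]; b = [[9, 7, 69], [7, 1]]
`a.append([4, 7])` → a = [[9, 7, 69], [7, 1], [4, 7]]
`print(b)` → prints [[9, 7, 69], [7, 1]]

Answer: [[9, 7, 69], [7, 1]]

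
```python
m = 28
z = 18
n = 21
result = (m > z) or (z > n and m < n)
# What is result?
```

Trace:
`m = 28` → m = 28
`z = 18` → z = 18
`n = 21` → n = 21
`result = (m > z) or (z > n and m < n)` → result = True
So result = True

Answer: True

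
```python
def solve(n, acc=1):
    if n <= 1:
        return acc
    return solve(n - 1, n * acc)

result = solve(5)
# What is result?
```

Accumulator trace (n, acc): (5, 1) -> (4, 5) -> (3, 20) -> (2, 60) -> (1, 120) -> return 120

Answer: 120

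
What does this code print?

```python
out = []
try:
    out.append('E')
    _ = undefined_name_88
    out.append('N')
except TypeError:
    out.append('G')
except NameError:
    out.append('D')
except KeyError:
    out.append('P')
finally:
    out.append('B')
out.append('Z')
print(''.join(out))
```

Execution trace: 'E' (try body) → 'D' (except NameError) → 'B' (finally) → 'Z' (after the try/except). Output: EDBZ

Answer: EDBZ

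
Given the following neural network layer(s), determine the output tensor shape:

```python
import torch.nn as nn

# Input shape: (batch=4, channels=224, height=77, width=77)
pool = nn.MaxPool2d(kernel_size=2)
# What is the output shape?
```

Input: (4, 224, 77, 77) -> Output: (4, 224, 38, 38)

Answer: (4, 224, 38, 38)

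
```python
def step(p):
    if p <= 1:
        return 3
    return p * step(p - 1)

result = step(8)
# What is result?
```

step(8) = 8 * 7 * 6 * 5 * 4 * 3 * 2 * 3 = 120960

Answer: 120960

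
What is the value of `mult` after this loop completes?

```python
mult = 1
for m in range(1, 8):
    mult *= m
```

7! = 5040
`mult` takes the values: 1 → 2 → 6 → 24 → 120 → 720 → 5040

Answer: 5040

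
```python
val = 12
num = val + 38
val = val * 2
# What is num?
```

Trace:
`val = 12` → val = 12
`num = val + 38` → num = 50
`val = val * 2` → val = 24
So num = 50

Answer: 50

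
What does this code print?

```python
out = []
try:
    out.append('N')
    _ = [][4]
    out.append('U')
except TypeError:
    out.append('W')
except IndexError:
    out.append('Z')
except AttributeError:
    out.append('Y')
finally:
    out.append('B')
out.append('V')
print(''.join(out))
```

Execution trace: 'N' (try body) → 'Z' (except IndexError) → 'B' (finally) → 'V' (after the try/except). Output: NZBV

Answer: NZBV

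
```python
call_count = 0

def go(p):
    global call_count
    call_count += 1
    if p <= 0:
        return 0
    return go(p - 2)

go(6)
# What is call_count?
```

Linear recursion stepping by 2: 4 calls from p=6 down to ≤0.

Answer: 4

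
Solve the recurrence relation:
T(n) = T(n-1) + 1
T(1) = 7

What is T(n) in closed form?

Unrolling: T(n) = T(1) + 1·(n-1) = 7 + 1(n-1) = n + 6.

Answer: T(n) = n + 6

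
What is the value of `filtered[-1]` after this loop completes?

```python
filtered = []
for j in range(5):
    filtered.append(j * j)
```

Last element of squares 0 to 4
`filtered` takes the values: [] → [0] → [0, 1] → [0, 1, 4] → [0, 1, 4, 9] → [0, 1, 4, 9, 16]
So `filtered[-1]` = 16

Answer: 16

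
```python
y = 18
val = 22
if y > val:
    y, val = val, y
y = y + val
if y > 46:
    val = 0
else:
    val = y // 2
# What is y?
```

Trace:
`y = 18` → y = 18
`val = 22` → val = 22
`if y > val: ...` → y > val is False → no variable changes
`y = y + val` → y = 40
`if y > 46: ...` → y > 46 is False, take else branch → val = 20
So y = 40

Answer: 40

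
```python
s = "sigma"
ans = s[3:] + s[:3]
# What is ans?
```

Trace:
`s = "sigma"` → s = 'sigma'
`ans = s[3:] + s[:3]` → ans = 'masig'
So ans = 'masig'

Answer: 'masig'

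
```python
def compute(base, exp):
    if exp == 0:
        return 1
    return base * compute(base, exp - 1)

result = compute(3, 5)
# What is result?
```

compute(3, 5) = 3 * 3 * 3 * 3 * 3 = 243

Answer: 243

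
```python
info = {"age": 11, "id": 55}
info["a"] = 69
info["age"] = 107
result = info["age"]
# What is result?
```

Trace:
`info = {"age": 11, "id": 55}` → info = {'age': 11, 'id': 55}
`info["a"] = 69` → info = {'age': 11, 'id': 55, 'a': 69}
`info["age"] = 107` → info = {'age': 107, 'id': 55, 'a': 69}
`result = info["age"]` → result = 107
So result = 107

Answer: 107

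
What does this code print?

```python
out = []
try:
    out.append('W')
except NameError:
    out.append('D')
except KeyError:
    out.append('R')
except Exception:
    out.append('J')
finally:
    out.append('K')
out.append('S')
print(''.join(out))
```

Execution trace: 'W' (try body, no exception) → 'K' (finally) → 'S' (after the try/except). Output: WKS

Answer: WKS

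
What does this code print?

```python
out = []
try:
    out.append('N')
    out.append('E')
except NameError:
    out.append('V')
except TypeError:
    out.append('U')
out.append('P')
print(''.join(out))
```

Execution trace: 'N' (try body) → 'E' (try body, no exception) → 'P' (after the try/except). Output: NEP

Answer: NEP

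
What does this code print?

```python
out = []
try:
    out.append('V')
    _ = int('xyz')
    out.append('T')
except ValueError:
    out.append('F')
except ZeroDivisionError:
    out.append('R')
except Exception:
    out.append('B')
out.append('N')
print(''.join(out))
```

Execution trace: 'V' (try body) → 'F' (except ValueError) → 'N' (after the try/except). Output: VFN

Answer: VFN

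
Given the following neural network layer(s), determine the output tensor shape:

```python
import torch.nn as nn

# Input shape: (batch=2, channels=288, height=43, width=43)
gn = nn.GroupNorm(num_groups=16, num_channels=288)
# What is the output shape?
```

Input: (2, 288, 43, 43) -> Output: (2, 288, 43, 43)

Answer: (2, 288, 43, 43)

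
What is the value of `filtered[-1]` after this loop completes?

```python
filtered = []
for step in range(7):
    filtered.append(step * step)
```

Last element of squares 0 to 6
`filtered` takes the values: [] → [0] → [0, 1] → [0, 1, 4] → [0, 1, 4, 9] → [0, 1, 4, 9, 16] → [0, 1, 4, 9, 16, 25] → [0, 1, 4, 9, 16, 25, 36]
So `filtered[-1]` = 36

Answer: 36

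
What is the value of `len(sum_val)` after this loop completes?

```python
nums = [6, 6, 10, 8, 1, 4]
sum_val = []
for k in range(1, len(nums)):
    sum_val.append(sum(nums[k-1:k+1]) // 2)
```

Number of 2-element averages
`sum_val` takes the values: [] → [6] → [6, 8] → [6, 8, 9] → [6, 8, 9, 4] → [6, 8, 9, 4, 2]
So `len(sum_val)` = 5

Answer: 5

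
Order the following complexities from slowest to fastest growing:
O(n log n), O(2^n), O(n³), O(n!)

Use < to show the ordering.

Ordered by growth rate: O(n log n) < O(n³) < O(2^n) < O(n!)

Answer: O(n log n) < O(n³) < O(2^n) < O(n!)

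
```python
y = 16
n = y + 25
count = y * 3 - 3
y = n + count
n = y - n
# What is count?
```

Trace:
`y = 16` → y = 16
`n = y + 25` → n = 41
`count = y * 3 - 3` → count = 45
`y = n + count` → y = 86
`n = y - n` → n = 45
So count = 45

Answer: 45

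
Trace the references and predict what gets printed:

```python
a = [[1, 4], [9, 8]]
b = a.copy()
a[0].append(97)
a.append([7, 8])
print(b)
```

Key concept: shallow copy with nested lists.
Step by step:
`a = [[1, 4], [9, 8]]` → a = [[1, 4], [9, 8]]
`b = a.copy()` → b = [[1, 4], [9, 8]]
`a[0].append(97)` → a = [[1, 4, 97], [9, 8]]; b = [[1, 4, 97], [9, 8]]
`a.append([7, 8])` → a = [[1, 4, 97], [9, 8], [7, 8]]
`print(b)` → prints [[1, 4, 97], [9, 8]]

Answer: [[1, 4, 97], [9, 8]]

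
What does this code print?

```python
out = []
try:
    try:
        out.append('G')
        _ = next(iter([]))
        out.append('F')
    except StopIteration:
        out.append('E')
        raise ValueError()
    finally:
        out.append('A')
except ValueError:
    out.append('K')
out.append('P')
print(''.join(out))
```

Execution trace: 'G' (inner try body) → 'E' (inner except StopIteration) → 'A' (inner finally) → 'K' (outer except ValueError) → 'P' (after the try/except). Output: GEAKP

Answer: GEAKP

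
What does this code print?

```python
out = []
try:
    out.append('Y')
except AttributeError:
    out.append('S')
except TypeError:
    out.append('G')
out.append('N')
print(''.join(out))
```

Execution trace: 'Y' (try body, no exception) → 'N' (after the try/except). Output: YN

Answer: YN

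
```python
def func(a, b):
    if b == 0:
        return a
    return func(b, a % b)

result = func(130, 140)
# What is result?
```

func(130, 140) -> func(140, 130) -> func(130, 10) -> func(10, 0) -> 10

Answer: 10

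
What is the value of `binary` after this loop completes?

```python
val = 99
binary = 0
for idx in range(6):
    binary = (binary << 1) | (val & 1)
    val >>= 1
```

Reverse lowest 6 bits of 99
`binary` takes the values: 0 → 1 → 3 → 6 → 12 → 24 → 49

Answer: 49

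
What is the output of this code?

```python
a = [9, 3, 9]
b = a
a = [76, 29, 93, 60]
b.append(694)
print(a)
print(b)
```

Key concept: rebinding vs mutation: a is rebound to a new list, b still points at the original.
Step by step:
`a = [9, 3, 9]` → a = [9, 3, 9]
`b = a` → b = [9, 3, 9] (same object as a)
`a = [76, 29, 93, 60]` → a = [76, 29, 93, 60]
`b.append(694)` → b = [9, 3, 9, 694]
`print(a)` → prints [76, 29, 93, 60]
`print(b)` → prints [9, 3, 9, 694]

Answer:
[76, 29, 93, 60]
[9, 3, 9, 694]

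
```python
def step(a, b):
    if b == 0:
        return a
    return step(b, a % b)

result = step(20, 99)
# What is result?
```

step(20, 99) -> step(99, 20) -> step(20, 19) -> step(19, 1) -> step(1, 0) -> 1

Answer: 1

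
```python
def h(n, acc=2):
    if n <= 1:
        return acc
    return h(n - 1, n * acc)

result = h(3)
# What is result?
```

Accumulator trace (n, acc): (3, 2) -> (2, 6) -> (1, 12) -> return 12

Answer: 12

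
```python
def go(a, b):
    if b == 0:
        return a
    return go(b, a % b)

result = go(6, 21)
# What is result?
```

go(6, 21) -> go(21, 6) -> go(6, 3) -> go(3, 0) -> 3

Answer: 3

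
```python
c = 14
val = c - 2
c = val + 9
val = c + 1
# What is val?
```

Trace:
`c = 14` → c = 14
`val = c - 2` → val = 12
`c = val + 9` → c = 21
`val = c + 1` → val = 22
So val = 22

Answer: 22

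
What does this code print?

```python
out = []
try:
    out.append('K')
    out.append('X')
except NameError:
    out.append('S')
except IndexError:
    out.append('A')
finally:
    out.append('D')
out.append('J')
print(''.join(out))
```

Execution trace: 'K' (try body) → 'X' (try body, no exception) → 'D' (finally) → 'J' (after the try/except). Output: KXDJ

Answer: KXDJ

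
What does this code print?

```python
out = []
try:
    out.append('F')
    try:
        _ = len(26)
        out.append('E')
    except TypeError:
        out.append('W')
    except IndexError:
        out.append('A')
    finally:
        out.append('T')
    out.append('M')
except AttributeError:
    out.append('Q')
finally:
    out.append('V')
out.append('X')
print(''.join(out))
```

Execution trace: 'F' (try body) → 'W' (inner except TypeError) → 'T' (inner finally) → 'M' (try body, no exception) → 'V' (finally) → 'X' (after the try/except). Output: FWTMVX

Answer: FWTMVX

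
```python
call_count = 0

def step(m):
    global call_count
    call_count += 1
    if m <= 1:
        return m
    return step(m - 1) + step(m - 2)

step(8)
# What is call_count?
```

Calls(m) = 1 + Calls(m-1) + Calls(m-2); Calls(0)=Calls(1)=1. For m=8 this gives 67.

Answer: 67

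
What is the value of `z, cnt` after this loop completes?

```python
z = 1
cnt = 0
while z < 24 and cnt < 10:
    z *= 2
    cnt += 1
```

Double until >= 24 or 10 iterations
`z, cnt` takes the values: (1, 0) → (2, 0) → (2, 1) → (4, 1) → (4, 2) → (8, 2) → (8, 3) → (16, 3) → (16, 4) → (32, 4) → (32, 5)

Answer: 32, 5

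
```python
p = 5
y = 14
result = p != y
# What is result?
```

Trace:
`p = 5` → p = 5
`y = 14` → y = 14
`result = p != y` → result = True
So result = True

Answer: True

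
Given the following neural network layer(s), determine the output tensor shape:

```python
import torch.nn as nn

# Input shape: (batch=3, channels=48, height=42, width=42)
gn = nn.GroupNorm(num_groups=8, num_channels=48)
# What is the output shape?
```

Input: (3, 48, 42, 42) -> Output: (3, 48, 42, 42)

Answer: (3, 48, 42, 42)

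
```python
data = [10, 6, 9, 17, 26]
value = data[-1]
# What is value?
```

Trace:
`data = [10, 6, 9, 17, 26]` → data = [10, 6, 9, 17, 26]
`value = data[-1]` → value = 26
So value = 26

Answer: 26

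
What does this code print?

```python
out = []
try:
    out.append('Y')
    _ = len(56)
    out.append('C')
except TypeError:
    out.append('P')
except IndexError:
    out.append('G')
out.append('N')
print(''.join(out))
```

Execution trace: 'Y' (try body) → 'P' (except TypeError) → 'N' (after the try/except). Output: YPN

Answer: YPN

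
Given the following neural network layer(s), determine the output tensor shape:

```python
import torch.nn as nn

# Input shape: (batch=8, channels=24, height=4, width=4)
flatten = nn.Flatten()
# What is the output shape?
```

Input: (8, 24, 4, 4) -> Output: (8, 384)

Answer: (8, 384)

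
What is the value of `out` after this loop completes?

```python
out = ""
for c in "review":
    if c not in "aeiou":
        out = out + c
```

Remove vowels from 'review'
`out` takes the values: "" → "r" → "rv" → "rvw"

Answer: "rvw"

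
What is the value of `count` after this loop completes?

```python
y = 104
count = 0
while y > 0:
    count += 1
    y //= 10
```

Count digits by repeated division by 10
`count` takes the values: 0 → 1 → 2 → 3

Answer: 3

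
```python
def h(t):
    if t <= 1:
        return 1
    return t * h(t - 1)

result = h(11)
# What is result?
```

h(11) = 11 * 10 * 9 * 8 * 7 * 6 * 5 * 4 * 3 * 2 * 1 = 39916800

Answer: 39916800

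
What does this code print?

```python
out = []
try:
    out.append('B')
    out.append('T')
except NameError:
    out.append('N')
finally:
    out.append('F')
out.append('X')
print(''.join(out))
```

Execution trace: 'B' (try body) → 'T' (try body, no exception) → 'F' (finally) → 'X' (after the try/except). Output: BTFX

Answer: BTFX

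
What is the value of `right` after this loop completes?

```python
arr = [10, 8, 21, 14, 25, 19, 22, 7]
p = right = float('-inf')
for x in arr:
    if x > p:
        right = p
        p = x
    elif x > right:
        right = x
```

Second largest (with repeats) in [10, 8, 21, 14, 25, 19, 22, 7]
`right` takes the values: -inf → 8 → 10 → 14 → 21 → 22

Answer: 22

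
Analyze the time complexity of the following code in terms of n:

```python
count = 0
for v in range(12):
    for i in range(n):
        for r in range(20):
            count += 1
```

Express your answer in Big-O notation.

Each loop level contributes: 1 × n × 1. Multiplying the contributions gives O(n).

Answer: O(n)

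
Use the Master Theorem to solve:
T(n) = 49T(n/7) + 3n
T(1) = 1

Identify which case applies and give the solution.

a=49, b=7, f(n)=3n. log_7(49) = 2. Since c=1 < 2, Case 1 applies: T(n) = Θ(n^log_b(a)) = O(n^2).

Answer: O(n^2) - Case 1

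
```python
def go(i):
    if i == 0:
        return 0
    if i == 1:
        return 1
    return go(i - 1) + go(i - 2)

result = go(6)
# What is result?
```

Build up from base cases: go(0)=0, go(1)=1, go(2)=1, go(3)=2, go(4)=3, go(5)=5, go(6)=8

Answer: 8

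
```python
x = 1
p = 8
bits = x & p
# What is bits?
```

Trace:
`x = 1` → x = 1
`p = 8` → p = 8
`bits = x & p` → bits = 0
So bits = 0

Answer: 0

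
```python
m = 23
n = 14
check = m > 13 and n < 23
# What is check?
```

Trace:
`m = 23` → m = 23
`n = 14` → n = 14
`check = m > 13 and n < 23` → check = True
So check = True

Answer: True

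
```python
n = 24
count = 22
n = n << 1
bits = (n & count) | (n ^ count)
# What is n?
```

Trace:
`n = 24` → n = 24
`count = 22` → count = 22
`n = n << 1` → n = 48
`bits = (n & count) | (n ^ count)` → bits = 54
So n = 48

Answer: 48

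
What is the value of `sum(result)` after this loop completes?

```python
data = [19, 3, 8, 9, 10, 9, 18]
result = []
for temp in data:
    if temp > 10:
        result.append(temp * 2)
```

Sum of doubled values > 10
`result` takes the values: [] → [38] → [38, 36]
So `sum(result)` = 74

Answer: 74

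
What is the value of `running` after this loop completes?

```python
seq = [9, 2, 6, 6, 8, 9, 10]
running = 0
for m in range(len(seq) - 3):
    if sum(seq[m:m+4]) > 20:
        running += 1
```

Count windows with sum > 20
`running` takes the values: 0 → 1 → 2 → 3 → 4

Answer: 4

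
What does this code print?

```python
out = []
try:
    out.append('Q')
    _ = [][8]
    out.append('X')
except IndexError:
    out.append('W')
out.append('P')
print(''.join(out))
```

Execution trace: 'Q' (try body) → 'W' (except IndexError) → 'P' (after the try/except). Output: QWP

Answer: QWP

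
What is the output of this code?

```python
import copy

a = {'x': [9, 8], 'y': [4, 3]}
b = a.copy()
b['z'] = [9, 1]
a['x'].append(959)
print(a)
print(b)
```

Key concept: shallow copy of dict with mutable values.
Step by step:
`a = {'x': [9, 8], 'y': [4, 3]}` → a = {'x': [9, 8], 'y': [4, 3]}
`b = a.copy()` → b = {'x': [9, 8], 'y': [4, 3]}
`b['z'] = [9, 1]` → b = {'x': [9, 8], 'y': [4, 3], 'z': [9, 1]}
`a['x'].append(959)` → a = {'x': [9, 8, 959], 'y': [4, 3]}; b = {'x': [9, 8, 959], 'y': [4, 3], 'z': [9, 1]}
`print(a)` → prints {'x': [9, 8, 959], 'y': [4, 3]}
`print(b)` → prints {'x': [9, 8, 959], 'y': [4, 3], 'z': [9, 1]}

Answer:
{'x': [9, 8, 959], 'y': [4, 3]}
{'x': [9, 8, 959], 'y': [4, 3], 'z': [9, 1]}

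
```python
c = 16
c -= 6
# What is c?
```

Trace:
`c = 16` → c = 16
`c -= 6` → c = 10
So c = 10

Answer: 10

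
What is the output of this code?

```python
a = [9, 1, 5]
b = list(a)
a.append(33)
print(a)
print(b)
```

Key concept: list() constructor creates copy.
Step by step:
`a = [9, 1, 5]` → a = [9, 1, 5]
`b = list(a)` → b = [9, 1, 5]
`a.append(33)` → a = [9, 1, 5, 33]
`print(a)` → prints [9, 1, 5, 33]
`print(b)` → prints [9, 1, 5]

Answer:
[9, 1, 5, 33]
[9, 1, 5]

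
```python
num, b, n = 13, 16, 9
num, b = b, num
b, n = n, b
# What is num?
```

Trace:
`num, b, n = 13, 16, 9` → num = 13; b = 16; n = 9
`num, b = b, num` → num = 16; b = 13
`b, n = n, b` → b = 9; n = 13
So num = 16

Answer: 16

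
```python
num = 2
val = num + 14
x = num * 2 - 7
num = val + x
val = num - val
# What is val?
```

Trace:
`num = 2` → num = 2
`val = num + 14` → val = 16
`x = num * 2 - 7` → x = -3
`num = val + x` → num = 13
`val = num - val` → val = -3
So val = -3

Answer: -3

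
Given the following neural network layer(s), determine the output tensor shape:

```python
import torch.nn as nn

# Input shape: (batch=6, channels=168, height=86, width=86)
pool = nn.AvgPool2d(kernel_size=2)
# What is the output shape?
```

Input: (6, 168, 86, 86) -> Output: (6, 168, 43, 43)

Answer: (6, 168, 43, 43)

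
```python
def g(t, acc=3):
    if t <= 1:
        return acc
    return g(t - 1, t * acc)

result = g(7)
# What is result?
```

Accumulator trace (n, acc): (7, 3) -> (6, 21) -> (5, 126) -> (4, 630) -> (3, 2520) -> (2, 7560) -> (1, 15120) -> return 15120

Answer: 15120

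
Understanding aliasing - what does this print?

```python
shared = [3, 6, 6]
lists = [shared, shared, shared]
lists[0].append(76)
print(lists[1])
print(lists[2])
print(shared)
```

Key concept: list of same reference.
Step by step:
`shared = [3, 6, 6]` → shared = [3, 6, 6]
`lists = [shared, shared, shared]` → lists = [[3, 6, 6], [3, 6, 6], [3, 6, 6]]
`lists[0].append(76)` → shared = [3, 6, 6, 76]; lists = [[3, 6, 6, 76], [3, 6, 6, 76], [3, 6, 6, 76]]
`print(lists[1])` → prints [3, 6, 6, 76]
`print(lists[2])` → prints [3, 6, 6, 76]
`print(shared)` → prints [3, 6, 6, 76]

Answer:
[3, 6, 6, 76]
[3, 6, 6, 76]
[3, 6, 6, 76]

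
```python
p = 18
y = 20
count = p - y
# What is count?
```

Trace:
`p = 18` → p = 18
`y = 20` → y = 20
`count = p - y` → count = -2
So count = -2

Answer: -2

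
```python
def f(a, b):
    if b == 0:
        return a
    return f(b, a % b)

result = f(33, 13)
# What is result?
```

f(33, 13) -> f(13, 7) -> f(7, 6) -> f(6, 1) -> f(1, 0) -> 1

Answer: 1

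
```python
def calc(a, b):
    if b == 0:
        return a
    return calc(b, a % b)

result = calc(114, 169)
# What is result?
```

calc(114, 169) -> calc(169, 114) -> calc(114, 55) -> calc(55, 4) -> calc(4, 3) -> calc(3, 1) -> calc(1, 0) -> 1

Answer: 1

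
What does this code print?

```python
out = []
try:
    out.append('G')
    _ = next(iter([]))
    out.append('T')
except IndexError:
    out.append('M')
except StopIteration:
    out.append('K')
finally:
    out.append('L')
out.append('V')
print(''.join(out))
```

Execution trace: 'G' (try body) → 'K' (except StopIteration) → 'L' (finally) → 'V' (after the try/except). Output: GKLV

Answer: GKLV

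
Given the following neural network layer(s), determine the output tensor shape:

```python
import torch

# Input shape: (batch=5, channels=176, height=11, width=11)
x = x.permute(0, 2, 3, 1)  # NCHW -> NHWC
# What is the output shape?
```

Input: (5, 176, 11, 11) -> Output: (5, 11, 11, 176)

Answer: (5, 11, 11, 176)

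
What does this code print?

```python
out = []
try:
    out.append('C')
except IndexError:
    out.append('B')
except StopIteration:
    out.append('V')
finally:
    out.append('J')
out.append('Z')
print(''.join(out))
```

Execution trace: 'C' (try body, no exception) → 'J' (finally) → 'Z' (after the try/except). Output: CJZ

Answer: CJZ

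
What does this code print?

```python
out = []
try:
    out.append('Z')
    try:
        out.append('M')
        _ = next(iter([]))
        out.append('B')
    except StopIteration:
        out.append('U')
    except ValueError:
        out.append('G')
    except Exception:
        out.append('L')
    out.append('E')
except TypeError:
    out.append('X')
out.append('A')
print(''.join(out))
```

Execution trace: 'Z' (try body) → 'M' (inner try body) → 'U' (inner except StopIteration) → 'E' (try body, no exception) → 'A' (after the try/except). Output: ZMUEA

Answer: ZMUEA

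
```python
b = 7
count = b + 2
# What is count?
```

Trace:
`b = 7` → b = 7
`count = b + 2` → count = 9
So count = 9

Answer: 9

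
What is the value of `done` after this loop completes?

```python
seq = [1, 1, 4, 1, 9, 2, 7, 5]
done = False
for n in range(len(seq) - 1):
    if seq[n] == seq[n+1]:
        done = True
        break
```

Check consecutive duplicates in [1, 1, 4, 1, 9, 2, 7, 5]
`done` takes the values: False → True

Answer: True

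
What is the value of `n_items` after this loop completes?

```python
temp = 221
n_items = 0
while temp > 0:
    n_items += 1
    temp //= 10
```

Count digits by repeated division by 10
`n_items` takes the values: 0 → 1 → 2 → 3

Answer: 3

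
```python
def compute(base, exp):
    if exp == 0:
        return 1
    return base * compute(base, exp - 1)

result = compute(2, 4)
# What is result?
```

compute(2, 4) = 2 * 2 * 2 * 2 = 16

Answer: 16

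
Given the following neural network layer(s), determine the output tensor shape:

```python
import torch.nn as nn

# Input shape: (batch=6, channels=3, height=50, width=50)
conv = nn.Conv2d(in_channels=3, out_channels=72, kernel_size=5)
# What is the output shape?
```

Input: (6, 3, 50, 50) -> Output: (6, 72, 46, 46)

Answer: (6, 72, 46, 46)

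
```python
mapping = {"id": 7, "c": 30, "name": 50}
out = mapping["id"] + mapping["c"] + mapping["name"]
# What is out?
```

Trace:
`mapping = {"id": 7, "c": 30, "name": 50}` → mapping = {'id': 7, 'c': 30, 'name': 50}
`out = mapping["id"] + mapping["c"] + mapping["name"]` → out = 87
So out = 87

Answer: 87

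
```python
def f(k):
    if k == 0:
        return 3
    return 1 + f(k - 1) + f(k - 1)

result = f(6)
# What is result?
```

f(k) = 1 + 2·f(k-1), f(0)=3. Closed form: (3+1)·2^6 - 1 = 255.

Answer: 255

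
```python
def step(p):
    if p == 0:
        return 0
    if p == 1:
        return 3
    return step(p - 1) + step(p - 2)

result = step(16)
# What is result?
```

Build up from base cases: step(0)=0, step(1)=3, step(2)=3, step(3)=6, step(4)=9, step(5)=15, step(6)=24, ..., step(16)=2961

Answer: 2961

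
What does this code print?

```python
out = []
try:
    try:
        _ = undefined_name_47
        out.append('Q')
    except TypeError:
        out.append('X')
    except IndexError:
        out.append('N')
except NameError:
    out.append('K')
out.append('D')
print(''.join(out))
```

Execution trace: 'K' (outer except NameError) → 'D' (after the try/except). Output: KD

Answer: KD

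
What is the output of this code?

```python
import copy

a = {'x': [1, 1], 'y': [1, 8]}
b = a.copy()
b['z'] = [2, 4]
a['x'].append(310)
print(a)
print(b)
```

Key concept: shallow copy of dict with mutable values.
Step by step:
`a = {'x': [1, 1], 'y': [1, 8]}` → a = {'x': [1, 1], 'y': [1, 8]}
`b = a.copy()` → b = {'x': [1, 1], 'y': [1, 8]}
`b['z'] = [2, 4]` → b = {'x': [1, 1], 'y': [1, 8], 'z': [2, 4]}
`a['x'].append(310)` → a = {'x': [1, 1, 310], 'y': [1, 8]}; b = {'x': [1, 1, 310], 'y': [1, 8], 'z': [2, 4]}
`print(a)` → prints {'x': [1, 1, 310], 'y': [1, 8]}
`print(b)` → prints {'x': [1, 1, 310], 'y': [1, 8], 'z': [2, 4]}

Answer:
{'x': [1, 1, 310], 'y': [1, 8]}
{'x': [1, 1, 310], 'y': [1, 8], 'z': [2, 4]}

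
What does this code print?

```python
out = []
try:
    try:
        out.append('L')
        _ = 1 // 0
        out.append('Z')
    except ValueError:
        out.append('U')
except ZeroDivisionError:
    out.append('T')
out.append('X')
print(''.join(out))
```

Execution trace: 'L' (inner try body) → 'T' (outer except ZeroDivisionError) → 'X' (after the try/except). Output: LTX

Answer: LTX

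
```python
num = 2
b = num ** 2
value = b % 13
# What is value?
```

Trace:
`num = 2` → num = 2
`b = num ** 2` → b = 4
`value = b % 13` → value = 4
So value = 4

Answer: 4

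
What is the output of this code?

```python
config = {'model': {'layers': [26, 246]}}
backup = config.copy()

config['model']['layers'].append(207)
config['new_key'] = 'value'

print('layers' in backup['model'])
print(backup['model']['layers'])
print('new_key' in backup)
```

Key concept: shallow copy gotcha with nested dict.
Step by step:
`config = {'model': {'layers': [26, 246]}}` → config = {'model': {'layers': [26, 246]}}
`backup = config.copy()` → backup = {'model': {'layers': [26, 246]}}
`config['model']['layers'].append(207)` → config = {'model': {'layers': [26, 246, 207]}}; backup = {'model': {'layers': [26, 246, 207]}}
`config['new_key'] = 'value'` → config = {'model': {'layers': [26, 246, 207]}, 'new_key': 'value'}
`print('layers' in backup['model'])` → prints True
`print(backup['model']['layers'])` → prints [26, 246, 207]
`print('new_key' in backup)` → prints False

Answer:
True
[26, 246, 207]
False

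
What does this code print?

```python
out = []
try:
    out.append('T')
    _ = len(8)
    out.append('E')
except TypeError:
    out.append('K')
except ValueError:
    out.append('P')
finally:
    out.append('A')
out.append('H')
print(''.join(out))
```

Execution trace: 'T' (try body) → 'K' (except TypeError) → 'A' (finally) → 'H' (after the try/except). Output: TKAH

Answer: TKAH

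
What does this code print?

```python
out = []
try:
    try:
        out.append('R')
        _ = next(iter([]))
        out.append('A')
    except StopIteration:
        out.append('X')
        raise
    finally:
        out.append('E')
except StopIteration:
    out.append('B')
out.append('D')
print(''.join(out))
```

Execution trace: 'R' (inner try body) → 'X' (inner except StopIteration) → 'E' (inner finally) → 'B' (outer except StopIteration) → 'D' (after the try/except). Output: RXEBD

Answer: RXEBD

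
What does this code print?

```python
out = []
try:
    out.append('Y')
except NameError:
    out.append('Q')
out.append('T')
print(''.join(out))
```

Execution trace: 'Y' (try body, no exception) → 'T' (after the try/except). Output: YT

Answer: YT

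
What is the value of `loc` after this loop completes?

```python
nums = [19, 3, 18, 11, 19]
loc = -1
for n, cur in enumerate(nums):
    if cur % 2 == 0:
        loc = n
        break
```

First even number index in [19, 3, 18, 11, 19]
`loc` takes the values: -1 → 2

Answer: 2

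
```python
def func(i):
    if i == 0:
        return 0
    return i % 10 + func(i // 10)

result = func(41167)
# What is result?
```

Sum of digits of 41167: 7 + 6 + 1 + 1 + 4 = 19

Answer: 19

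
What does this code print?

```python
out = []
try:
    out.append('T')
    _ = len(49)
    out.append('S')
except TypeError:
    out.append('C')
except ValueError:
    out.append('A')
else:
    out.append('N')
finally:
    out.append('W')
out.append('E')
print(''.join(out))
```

Execution trace: 'T' (try body) → 'C' (except TypeError) → 'W' (finally) → 'E' (after the try/except). Output: TCWE

Answer: TCWE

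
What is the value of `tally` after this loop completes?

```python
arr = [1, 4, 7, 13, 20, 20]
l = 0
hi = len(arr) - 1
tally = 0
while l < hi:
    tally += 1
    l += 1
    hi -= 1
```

Iterations until pointers meet (list length 6)
`tally` takes the values: 0 → 1 → 2 → 3

Answer: 3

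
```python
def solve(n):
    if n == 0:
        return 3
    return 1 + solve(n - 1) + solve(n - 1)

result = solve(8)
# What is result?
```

solve(n) = 1 + 2·solve(n-1), solve(0)=3. Closed form: (3+1)·2^8 - 1 = 1023.

Answer: 1023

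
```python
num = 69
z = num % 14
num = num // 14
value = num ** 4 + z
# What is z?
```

Trace:
`num = 69` → num = 69
`z = num % 14` → z = 13
`num = num // 14` → num = 4
`value = num ** 4 + z` → value = 269
So z = 13

Answer: 13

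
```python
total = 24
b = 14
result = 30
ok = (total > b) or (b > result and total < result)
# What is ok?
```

Trace:
`total = 24` → total = 24
`b = 14` → b = 14
`result = 30` → result = 30
`ok = (total > b) or (b > result and total < result)` → ok = True
So ok = True

Answer: True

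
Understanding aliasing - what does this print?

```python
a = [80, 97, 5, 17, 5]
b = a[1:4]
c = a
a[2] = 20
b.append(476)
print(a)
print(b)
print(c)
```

Key concept: slice vs alias.
Step by step:
`a = [80, 97, 5, 17, 5]` → a = [80, 97, 5, 17, 5]
`b = a[1:4]` → b = [97, 5, 17]
`c = a` → c = [80, 97, 5, 17, 5] (same object as a)
`a[2] = 20` → a = [80, 97, 20, 17, 5] (same object as c); c = [80, 97, 20, 17, 5] (same object as a)
`b.append(476)` → b = [97, 5, 17, 476]
`print(a)` → prints [80, 97, 20, 17, 5]
`print(b)` → prints [97, 5, 17, 476]
`print(c)` → prints [80, 97, 20, 17, 5]

Answer:
[80, 97, 20, 17, 5]
[97, 5, 17, 476]
[80, 97, 20, 17, 5]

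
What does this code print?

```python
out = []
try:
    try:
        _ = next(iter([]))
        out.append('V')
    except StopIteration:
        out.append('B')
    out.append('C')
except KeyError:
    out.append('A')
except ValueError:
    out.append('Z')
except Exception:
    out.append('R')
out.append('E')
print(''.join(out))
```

Execution trace: 'B' (inner except StopIteration) → 'C' (try body, no exception) → 'E' (after the try/except). Output: BCE

Answer: BCE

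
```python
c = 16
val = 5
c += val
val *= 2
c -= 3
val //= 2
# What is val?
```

Trace:
`c = 16` → c = 16
`val = 5` → val = 5
`c += val` → c = 21
`val *= 2` → val = 10
`c -= 3` → c = 18
`val //= 2` → val = 5
So val = 5

Answer: 5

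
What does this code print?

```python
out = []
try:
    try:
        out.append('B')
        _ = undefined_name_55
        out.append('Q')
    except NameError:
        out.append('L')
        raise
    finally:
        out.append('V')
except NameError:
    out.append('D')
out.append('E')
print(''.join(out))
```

Execution trace: 'B' (inner try body) → 'L' (inner except NameError) → 'V' (inner finally) → 'D' (outer except NameError) → 'E' (after the try/except). Output: BLVDE

Answer: BLVDE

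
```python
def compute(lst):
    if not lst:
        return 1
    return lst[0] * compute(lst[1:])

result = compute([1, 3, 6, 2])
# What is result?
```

Product over [1, 3, 6, 2] = 1 * 3 * 6 * 2 = 36

Answer: 36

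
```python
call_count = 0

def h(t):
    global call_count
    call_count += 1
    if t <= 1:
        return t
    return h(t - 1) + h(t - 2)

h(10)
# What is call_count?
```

Calls(t) = 1 + Calls(t-1) + Calls(t-2); Calls(0)=Calls(1)=1. For t=10 this gives 177.

Answer: 177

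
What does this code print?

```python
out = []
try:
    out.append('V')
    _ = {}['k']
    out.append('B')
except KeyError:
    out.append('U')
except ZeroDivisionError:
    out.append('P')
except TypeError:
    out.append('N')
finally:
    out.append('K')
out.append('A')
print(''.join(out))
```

Execution trace: 'V' (try body) → 'U' (except KeyError) → 'K' (finally) → 'A' (after the try/except). Output: VUKA

Answer: VUKA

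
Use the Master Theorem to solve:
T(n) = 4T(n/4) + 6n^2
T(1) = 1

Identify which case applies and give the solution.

a=4, b=4, f(n)=6n^2. log_4(4) = 1. Since c=2 > 1 and the regularity condition holds (4(n/4)^2 = (4/4^2)n^2 with 4/4^2 < 1), Case 3 applies: T(n) = Θ(f(n)) = O(n^2).

Answer: O(n^2) - Case 3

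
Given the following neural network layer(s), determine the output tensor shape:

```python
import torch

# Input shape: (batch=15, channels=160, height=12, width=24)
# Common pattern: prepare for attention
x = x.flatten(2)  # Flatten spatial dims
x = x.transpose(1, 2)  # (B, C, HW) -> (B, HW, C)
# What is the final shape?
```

Input: (15, 160, 12, 24) -> after flatten(2): (15, 160, 288) -> Output: (15, 288, 160)

Answer: (15, 288, 160)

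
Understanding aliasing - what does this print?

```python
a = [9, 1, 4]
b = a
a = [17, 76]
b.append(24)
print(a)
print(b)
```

Key concept: rebinding vs mutation: a is rebound to a new list, b still points at the original.
Step by step:
`a = [9, 1, 4]` → a = [9, 1, 4]
`b = a` → b = [9, 1, 4] (same object as a)
`a = [17, 76]` → a = [17, 76]
`b.append(24)` → b = [9, 1, 4, 24]
`print(a)` → prints [17, 76]
`print(b)` → prints [9, 1, 4, 24]

Answer:
[17, 76]
[9, 1, 4, 24]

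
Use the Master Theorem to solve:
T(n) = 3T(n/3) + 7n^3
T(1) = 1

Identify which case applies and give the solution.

a=3, b=3, f(n)=7n^3. log_3(3) = 1. Since c=3 > 1 and the regularity condition holds (3(n/3)^3 = (3/3^3)n^3 with 3/3^3 < 1), Case 3 applies: T(n) = Θ(f(n)) = O(n^3).

Answer: O(n^3) - Case 3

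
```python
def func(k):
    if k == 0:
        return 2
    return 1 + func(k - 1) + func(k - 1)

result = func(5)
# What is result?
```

func(k) = 1 + 2·func(k-1), func(0)=2. Closed form: (2+1)·2^5 - 1 = 95.

Answer: 95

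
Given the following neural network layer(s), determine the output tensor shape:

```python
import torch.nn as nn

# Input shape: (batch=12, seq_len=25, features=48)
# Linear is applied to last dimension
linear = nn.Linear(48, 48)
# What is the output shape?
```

Input: (12, 25, 48) -> Output: (12, 25, 48)

Answer: (12, 25, 48)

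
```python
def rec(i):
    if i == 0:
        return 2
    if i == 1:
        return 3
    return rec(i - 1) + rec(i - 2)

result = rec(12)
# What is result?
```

Build up from base cases: rec(0)=2, rec(1)=3, rec(2)=5, rec(3)=8, rec(4)=13, rec(5)=21, rec(6)=34, ..., rec(12)=610

Answer: 610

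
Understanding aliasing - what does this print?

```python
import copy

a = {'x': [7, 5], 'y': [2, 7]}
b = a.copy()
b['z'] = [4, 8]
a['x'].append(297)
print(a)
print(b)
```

Key concept: shallow copy of dict with mutable values.
Step by step:
`a = {'x': [7, 5], 'y': [2, 7]}` → a = {'x': [7, 5], 'y': [2, 7]}
`b = a.copy()` → b = {'x': [7, 5], 'y': [2, 7]}
`b['z'] = [4, 8]` → b = {'x': [7, 5], 'y': [2, 7], 'z': [4, 8]}
`a['x'].append(297)` → a = {'x': [7, 5, 297], 'y': [2, 7]}; b = {'x': [7, 5, 297], 'y': [2, 7], 'z': [4, 8]}
`print(a)` → prints {'x': [7, 5, 297], 'y': [2, 7]}
`print(b)` → prints {'x': [7, 5, 297], 'y': [2, 7], 'z': [4, 8]}

Answer:
{'x': [7, 5, 297], 'y': [2, 7]}
{'x': [7, 5, 297], 'y': [2, 7], 'z': [4, 8]}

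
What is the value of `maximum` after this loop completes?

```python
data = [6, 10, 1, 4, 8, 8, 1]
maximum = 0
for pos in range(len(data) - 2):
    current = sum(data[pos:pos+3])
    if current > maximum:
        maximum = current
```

Max sum of 3-element window in [6, 10, 1, 4, 8, 8, 1]
`maximum` takes the values: 0 → 17 → 20

Answer: 20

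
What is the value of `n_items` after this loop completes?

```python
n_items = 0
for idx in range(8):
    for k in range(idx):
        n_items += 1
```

Triangle number: 0+1+2+...+7
`n_items` takes the values: 0 → 1 → 2 → 3 → 4 → 5 → 6 → 7 → 8 → 9 → 10 → 11 → 12 → 13 → 14 → 15 → 16 → 17 → 18 → 19 → 20 → 21 → 22 → 23 → 24 → 25 → 26 → 27 → 28

Answer: 28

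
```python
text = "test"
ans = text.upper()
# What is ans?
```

Trace:
`text = "test"` → text = 'test'
`ans = text.upper()` → ans = 'TEST'
So ans = 'TEST'

Answer: 'TEST'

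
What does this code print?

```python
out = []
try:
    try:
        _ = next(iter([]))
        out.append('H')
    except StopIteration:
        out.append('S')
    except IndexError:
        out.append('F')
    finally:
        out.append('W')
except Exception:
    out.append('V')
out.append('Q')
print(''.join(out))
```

Execution trace: 'S' (inner except StopIteration) → 'W' (inner finally) → 'Q' (after the try/except). Output: SWQ

Answer: SWQ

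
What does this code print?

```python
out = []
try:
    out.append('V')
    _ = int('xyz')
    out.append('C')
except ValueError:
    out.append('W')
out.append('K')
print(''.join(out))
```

Execution trace: 'V' (try body) → 'W' (except ValueError) → 'K' (after the try/except). Output: VWK

Answer: VWK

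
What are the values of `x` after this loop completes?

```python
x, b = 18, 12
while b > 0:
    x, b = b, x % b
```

GCD of 18 and 12
`x` takes the values: 18 → 12 → 6

Answer: 6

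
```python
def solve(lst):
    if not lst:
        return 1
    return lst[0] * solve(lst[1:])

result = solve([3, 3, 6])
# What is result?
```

Product over [3, 3, 6] = 3 * 3 * 6 = 54

Answer: 54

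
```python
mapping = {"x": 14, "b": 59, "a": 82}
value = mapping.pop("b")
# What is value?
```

Trace:
`mapping = {"x": 14, "b": 59, "a": 82}` → mapping = {'x': 14, 'b': 59, 'a': 82}
`value = mapping.pop("b")` → mapping = {'x': 14, 'a': 82}; value = 59
So value = 59

Answer: 59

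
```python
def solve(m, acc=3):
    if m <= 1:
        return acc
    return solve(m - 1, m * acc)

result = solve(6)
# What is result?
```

Accumulator trace (n, acc): (6, 3) -> (5, 18) -> (4, 90) -> (3, 360) -> (2, 1080) -> (1, 2160) -> return 2160

Answer: 2160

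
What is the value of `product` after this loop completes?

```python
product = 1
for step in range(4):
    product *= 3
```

3^4 = 81
`product` takes the values: 1 → 3 → 9 → 27 → 81

Answer: 81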